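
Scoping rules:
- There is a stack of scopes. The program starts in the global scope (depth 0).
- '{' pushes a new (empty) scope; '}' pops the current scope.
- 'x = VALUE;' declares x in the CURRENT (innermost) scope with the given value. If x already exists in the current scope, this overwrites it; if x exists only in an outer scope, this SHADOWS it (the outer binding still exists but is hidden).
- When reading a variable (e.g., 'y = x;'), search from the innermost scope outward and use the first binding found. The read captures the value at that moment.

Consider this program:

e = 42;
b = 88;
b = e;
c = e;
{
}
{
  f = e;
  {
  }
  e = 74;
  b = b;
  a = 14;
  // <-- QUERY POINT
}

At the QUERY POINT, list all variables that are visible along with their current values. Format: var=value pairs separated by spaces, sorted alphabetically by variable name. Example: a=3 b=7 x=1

Step 1: declare e=42 at depth 0
Step 2: declare b=88 at depth 0
Step 3: declare b=(read e)=42 at depth 0
Step 4: declare c=(read e)=42 at depth 0
Step 5: enter scope (depth=1)
Step 6: exit scope (depth=0)
Step 7: enter scope (depth=1)
Step 8: declare f=(read e)=42 at depth 1
Step 9: enter scope (depth=2)
Step 10: exit scope (depth=1)
Step 11: declare e=74 at depth 1
Step 12: declare b=(read b)=42 at depth 1
Step 13: declare a=14 at depth 1
Visible at query point: a=14 b=42 c=42 e=74 f=42

Answer: a=14 b=42 c=42 e=74 f=42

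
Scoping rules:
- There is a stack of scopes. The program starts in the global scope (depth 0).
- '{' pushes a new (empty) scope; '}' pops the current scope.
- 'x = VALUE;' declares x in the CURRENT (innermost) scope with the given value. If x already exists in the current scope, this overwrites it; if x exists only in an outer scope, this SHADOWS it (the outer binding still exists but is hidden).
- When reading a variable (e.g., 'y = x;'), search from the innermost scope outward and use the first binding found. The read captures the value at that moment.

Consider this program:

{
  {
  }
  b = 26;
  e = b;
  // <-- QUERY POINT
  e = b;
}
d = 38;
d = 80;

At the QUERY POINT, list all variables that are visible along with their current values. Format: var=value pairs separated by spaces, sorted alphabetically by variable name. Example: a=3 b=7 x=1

Answer: b=26 e=26

Derivation:
Step 1: enter scope (depth=1)
Step 2: enter scope (depth=2)
Step 3: exit scope (depth=1)
Step 4: declare b=26 at depth 1
Step 5: declare e=(read b)=26 at depth 1
Visible at query point: b=26 e=26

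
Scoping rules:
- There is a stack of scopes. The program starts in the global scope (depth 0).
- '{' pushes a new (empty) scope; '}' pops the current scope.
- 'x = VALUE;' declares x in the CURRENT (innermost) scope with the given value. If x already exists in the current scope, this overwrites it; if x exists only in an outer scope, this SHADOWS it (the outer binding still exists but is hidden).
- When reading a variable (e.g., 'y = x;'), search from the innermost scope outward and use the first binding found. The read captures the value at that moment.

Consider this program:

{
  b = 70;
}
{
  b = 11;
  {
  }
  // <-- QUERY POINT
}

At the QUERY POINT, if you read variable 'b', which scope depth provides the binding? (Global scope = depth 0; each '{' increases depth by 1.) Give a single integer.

Answer: 1

Derivation:
Step 1: enter scope (depth=1)
Step 2: declare b=70 at depth 1
Step 3: exit scope (depth=0)
Step 4: enter scope (depth=1)
Step 5: declare b=11 at depth 1
Step 6: enter scope (depth=2)
Step 7: exit scope (depth=1)
Visible at query point: b=11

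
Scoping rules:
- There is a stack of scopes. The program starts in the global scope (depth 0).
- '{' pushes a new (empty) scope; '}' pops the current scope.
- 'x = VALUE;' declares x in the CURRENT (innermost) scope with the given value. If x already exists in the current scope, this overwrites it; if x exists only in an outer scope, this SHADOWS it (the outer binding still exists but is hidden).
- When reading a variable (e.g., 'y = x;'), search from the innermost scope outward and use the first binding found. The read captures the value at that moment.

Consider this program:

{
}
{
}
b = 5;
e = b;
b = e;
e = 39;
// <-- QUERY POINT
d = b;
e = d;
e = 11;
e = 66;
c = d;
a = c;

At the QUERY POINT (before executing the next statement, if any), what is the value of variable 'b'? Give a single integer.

Step 1: enter scope (depth=1)
Step 2: exit scope (depth=0)
Step 3: enter scope (depth=1)
Step 4: exit scope (depth=0)
Step 5: declare b=5 at depth 0
Step 6: declare e=(read b)=5 at depth 0
Step 7: declare b=(read e)=5 at depth 0
Step 8: declare e=39 at depth 0
Visible at query point: b=5 e=39

Answer: 5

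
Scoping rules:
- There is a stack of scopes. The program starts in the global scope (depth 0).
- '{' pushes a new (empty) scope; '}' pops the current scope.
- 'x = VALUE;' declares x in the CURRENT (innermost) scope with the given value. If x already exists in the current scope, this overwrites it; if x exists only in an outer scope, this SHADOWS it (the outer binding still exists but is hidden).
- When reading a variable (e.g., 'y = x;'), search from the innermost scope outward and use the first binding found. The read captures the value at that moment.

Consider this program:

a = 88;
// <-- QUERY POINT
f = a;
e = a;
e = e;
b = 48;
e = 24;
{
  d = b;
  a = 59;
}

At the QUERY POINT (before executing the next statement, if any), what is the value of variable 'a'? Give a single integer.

Answer: 88

Derivation:
Step 1: declare a=88 at depth 0
Visible at query point: a=88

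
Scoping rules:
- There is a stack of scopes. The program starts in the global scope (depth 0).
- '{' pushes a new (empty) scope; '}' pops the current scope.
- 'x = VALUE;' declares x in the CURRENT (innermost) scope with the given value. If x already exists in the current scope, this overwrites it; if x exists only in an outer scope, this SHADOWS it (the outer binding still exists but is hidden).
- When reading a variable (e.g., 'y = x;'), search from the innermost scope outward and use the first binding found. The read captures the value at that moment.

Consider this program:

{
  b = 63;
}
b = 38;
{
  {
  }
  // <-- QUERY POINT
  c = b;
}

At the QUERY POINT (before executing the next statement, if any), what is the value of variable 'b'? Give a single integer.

Step 1: enter scope (depth=1)
Step 2: declare b=63 at depth 1
Step 3: exit scope (depth=0)
Step 4: declare b=38 at depth 0
Step 5: enter scope (depth=1)
Step 6: enter scope (depth=2)
Step 7: exit scope (depth=1)
Visible at query point: b=38

Answer: 38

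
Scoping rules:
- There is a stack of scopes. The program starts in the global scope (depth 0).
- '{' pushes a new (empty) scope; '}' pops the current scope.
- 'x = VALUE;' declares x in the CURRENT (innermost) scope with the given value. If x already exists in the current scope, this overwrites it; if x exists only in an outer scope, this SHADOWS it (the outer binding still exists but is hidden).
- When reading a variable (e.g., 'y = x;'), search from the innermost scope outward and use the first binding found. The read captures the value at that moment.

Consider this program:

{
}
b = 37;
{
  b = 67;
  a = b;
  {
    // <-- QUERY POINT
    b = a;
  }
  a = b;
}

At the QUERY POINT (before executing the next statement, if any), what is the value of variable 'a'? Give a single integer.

Answer: 67

Derivation:
Step 1: enter scope (depth=1)
Step 2: exit scope (depth=0)
Step 3: declare b=37 at depth 0
Step 4: enter scope (depth=1)
Step 5: declare b=67 at depth 1
Step 6: declare a=(read b)=67 at depth 1
Step 7: enter scope (depth=2)
Visible at query point: a=67 b=67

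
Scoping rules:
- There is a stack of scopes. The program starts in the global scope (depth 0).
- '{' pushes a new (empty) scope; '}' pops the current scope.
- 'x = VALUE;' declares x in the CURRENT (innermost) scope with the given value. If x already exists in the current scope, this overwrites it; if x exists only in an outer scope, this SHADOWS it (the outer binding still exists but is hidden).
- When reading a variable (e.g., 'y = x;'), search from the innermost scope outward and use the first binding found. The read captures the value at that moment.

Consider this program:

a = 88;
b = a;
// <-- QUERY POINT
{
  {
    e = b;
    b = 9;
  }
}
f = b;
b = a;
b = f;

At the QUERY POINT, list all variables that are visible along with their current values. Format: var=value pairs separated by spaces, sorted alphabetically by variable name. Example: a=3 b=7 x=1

Answer: a=88 b=88

Derivation:
Step 1: declare a=88 at depth 0
Step 2: declare b=(read a)=88 at depth 0
Visible at query point: a=88 b=88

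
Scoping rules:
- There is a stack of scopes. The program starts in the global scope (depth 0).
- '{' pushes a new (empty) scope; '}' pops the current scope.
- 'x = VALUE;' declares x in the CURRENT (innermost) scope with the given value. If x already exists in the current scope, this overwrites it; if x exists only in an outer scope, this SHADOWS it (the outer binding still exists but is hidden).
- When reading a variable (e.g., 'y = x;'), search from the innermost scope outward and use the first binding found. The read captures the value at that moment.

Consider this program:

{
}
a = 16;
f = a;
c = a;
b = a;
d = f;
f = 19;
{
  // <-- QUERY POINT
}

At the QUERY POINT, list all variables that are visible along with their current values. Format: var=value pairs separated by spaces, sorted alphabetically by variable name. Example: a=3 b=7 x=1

Answer: a=16 b=16 c=16 d=16 f=19

Derivation:
Step 1: enter scope (depth=1)
Step 2: exit scope (depth=0)
Step 3: declare a=16 at depth 0
Step 4: declare f=(read a)=16 at depth 0
Step 5: declare c=(read a)=16 at depth 0
Step 6: declare b=(read a)=16 at depth 0
Step 7: declare d=(read f)=16 at depth 0
Step 8: declare f=19 at depth 0
Step 9: enter scope (depth=1)
Visible at query point: a=16 b=16 c=16 d=16 f=19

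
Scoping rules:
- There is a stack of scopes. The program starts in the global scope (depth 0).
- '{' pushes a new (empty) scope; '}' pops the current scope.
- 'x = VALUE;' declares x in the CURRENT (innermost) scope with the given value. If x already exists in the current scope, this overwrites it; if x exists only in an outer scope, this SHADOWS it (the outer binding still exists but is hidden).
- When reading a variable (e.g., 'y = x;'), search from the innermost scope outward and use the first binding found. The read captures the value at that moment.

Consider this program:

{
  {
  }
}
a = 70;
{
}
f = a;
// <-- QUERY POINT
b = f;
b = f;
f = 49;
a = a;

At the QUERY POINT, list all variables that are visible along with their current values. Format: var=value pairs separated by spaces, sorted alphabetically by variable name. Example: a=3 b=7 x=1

Step 1: enter scope (depth=1)
Step 2: enter scope (depth=2)
Step 3: exit scope (depth=1)
Step 4: exit scope (depth=0)
Step 5: declare a=70 at depth 0
Step 6: enter scope (depth=1)
Step 7: exit scope (depth=0)
Step 8: declare f=(read a)=70 at depth 0
Visible at query point: a=70 f=70

Answer: a=70 f=70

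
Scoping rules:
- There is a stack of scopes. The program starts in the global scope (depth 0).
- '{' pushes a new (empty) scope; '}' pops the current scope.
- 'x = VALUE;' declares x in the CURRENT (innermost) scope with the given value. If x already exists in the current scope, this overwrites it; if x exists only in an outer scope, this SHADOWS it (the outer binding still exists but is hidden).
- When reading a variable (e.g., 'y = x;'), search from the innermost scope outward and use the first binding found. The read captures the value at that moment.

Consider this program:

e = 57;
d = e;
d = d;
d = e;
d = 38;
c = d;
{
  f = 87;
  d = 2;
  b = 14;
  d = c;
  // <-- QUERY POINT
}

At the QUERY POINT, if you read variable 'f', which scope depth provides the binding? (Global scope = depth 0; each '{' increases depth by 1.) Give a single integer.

Answer: 1

Derivation:
Step 1: declare e=57 at depth 0
Step 2: declare d=(read e)=57 at depth 0
Step 3: declare d=(read d)=57 at depth 0
Step 4: declare d=(read e)=57 at depth 0
Step 5: declare d=38 at depth 0
Step 6: declare c=(read d)=38 at depth 0
Step 7: enter scope (depth=1)
Step 8: declare f=87 at depth 1
Step 9: declare d=2 at depth 1
Step 10: declare b=14 at depth 1
Step 11: declare d=(read c)=38 at depth 1
Visible at query point: b=14 c=38 d=38 e=57 f=87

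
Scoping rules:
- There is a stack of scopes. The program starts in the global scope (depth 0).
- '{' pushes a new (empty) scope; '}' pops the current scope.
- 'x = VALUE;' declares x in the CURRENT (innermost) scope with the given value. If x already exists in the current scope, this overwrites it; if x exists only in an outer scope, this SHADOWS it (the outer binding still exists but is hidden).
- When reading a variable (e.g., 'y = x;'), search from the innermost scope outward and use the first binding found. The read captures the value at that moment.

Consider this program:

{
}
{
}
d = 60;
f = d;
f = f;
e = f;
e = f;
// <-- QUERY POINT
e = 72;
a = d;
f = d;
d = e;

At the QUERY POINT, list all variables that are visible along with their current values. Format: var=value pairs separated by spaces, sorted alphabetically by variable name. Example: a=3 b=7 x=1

Step 1: enter scope (depth=1)
Step 2: exit scope (depth=0)
Step 3: enter scope (depth=1)
Step 4: exit scope (depth=0)
Step 5: declare d=60 at depth 0
Step 6: declare f=(read d)=60 at depth 0
Step 7: declare f=(read f)=60 at depth 0
Step 8: declare e=(read f)=60 at depth 0
Step 9: declare e=(read f)=60 at depth 0
Visible at query point: d=60 e=60 f=60

Answer: d=60 e=60 f=60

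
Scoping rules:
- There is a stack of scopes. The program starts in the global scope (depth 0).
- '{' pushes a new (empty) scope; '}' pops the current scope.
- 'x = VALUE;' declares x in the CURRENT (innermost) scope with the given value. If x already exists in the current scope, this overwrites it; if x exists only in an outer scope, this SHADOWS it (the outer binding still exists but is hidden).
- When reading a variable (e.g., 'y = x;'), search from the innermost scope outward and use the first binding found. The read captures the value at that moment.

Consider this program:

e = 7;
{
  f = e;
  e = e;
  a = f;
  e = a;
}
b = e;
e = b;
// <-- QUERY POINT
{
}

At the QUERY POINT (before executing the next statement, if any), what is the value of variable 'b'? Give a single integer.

Answer: 7

Derivation:
Step 1: declare e=7 at depth 0
Step 2: enter scope (depth=1)
Step 3: declare f=(read e)=7 at depth 1
Step 4: declare e=(read e)=7 at depth 1
Step 5: declare a=(read f)=7 at depth 1
Step 6: declare e=(read a)=7 at depth 1
Step 7: exit scope (depth=0)
Step 8: declare b=(read e)=7 at depth 0
Step 9: declare e=(read b)=7 at depth 0
Visible at query point: b=7 e=7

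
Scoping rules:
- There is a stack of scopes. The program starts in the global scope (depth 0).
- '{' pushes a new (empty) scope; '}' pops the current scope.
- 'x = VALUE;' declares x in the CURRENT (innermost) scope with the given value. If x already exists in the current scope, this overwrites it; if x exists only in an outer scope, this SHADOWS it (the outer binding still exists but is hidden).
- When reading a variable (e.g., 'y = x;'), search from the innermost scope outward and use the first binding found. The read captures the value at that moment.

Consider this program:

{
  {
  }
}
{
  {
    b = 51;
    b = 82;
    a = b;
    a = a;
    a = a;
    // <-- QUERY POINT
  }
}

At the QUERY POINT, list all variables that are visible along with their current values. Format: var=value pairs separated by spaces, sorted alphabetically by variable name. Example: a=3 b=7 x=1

Step 1: enter scope (depth=1)
Step 2: enter scope (depth=2)
Step 3: exit scope (depth=1)
Step 4: exit scope (depth=0)
Step 5: enter scope (depth=1)
Step 6: enter scope (depth=2)
Step 7: declare b=51 at depth 2
Step 8: declare b=82 at depth 2
Step 9: declare a=(read b)=82 at depth 2
Step 10: declare a=(read a)=82 at depth 2
Step 11: declare a=(read a)=82 at depth 2
Visible at query point: a=82 b=82

Answer: a=82 b=82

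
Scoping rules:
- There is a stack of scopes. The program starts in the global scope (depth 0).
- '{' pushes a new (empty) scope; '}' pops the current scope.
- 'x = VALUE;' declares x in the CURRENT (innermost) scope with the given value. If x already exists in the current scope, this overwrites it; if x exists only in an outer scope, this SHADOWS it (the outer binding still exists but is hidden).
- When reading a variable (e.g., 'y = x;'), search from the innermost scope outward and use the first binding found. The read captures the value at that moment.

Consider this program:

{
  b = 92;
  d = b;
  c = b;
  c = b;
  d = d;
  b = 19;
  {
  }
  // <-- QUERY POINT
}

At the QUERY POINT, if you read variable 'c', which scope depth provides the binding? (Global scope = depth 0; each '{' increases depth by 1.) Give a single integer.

Step 1: enter scope (depth=1)
Step 2: declare b=92 at depth 1
Step 3: declare d=(read b)=92 at depth 1
Step 4: declare c=(read b)=92 at depth 1
Step 5: declare c=(read b)=92 at depth 1
Step 6: declare d=(read d)=92 at depth 1
Step 7: declare b=19 at depth 1
Step 8: enter scope (depth=2)
Step 9: exit scope (depth=1)
Visible at query point: b=19 c=92 d=92

Answer: 1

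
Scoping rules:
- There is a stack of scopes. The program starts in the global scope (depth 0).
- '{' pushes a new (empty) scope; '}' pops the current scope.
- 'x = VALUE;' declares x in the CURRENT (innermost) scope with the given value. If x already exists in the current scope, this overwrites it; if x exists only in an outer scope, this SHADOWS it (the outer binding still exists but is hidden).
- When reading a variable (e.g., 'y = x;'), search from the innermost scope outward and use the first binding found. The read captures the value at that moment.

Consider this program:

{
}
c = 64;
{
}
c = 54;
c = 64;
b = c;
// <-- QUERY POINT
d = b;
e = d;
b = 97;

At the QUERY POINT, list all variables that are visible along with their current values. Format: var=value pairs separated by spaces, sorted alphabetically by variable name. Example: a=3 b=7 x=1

Answer: b=64 c=64

Derivation:
Step 1: enter scope (depth=1)
Step 2: exit scope (depth=0)
Step 3: declare c=64 at depth 0
Step 4: enter scope (depth=1)
Step 5: exit scope (depth=0)
Step 6: declare c=54 at depth 0
Step 7: declare c=64 at depth 0
Step 8: declare b=(read c)=64 at depth 0
Visible at query point: b=64 c=64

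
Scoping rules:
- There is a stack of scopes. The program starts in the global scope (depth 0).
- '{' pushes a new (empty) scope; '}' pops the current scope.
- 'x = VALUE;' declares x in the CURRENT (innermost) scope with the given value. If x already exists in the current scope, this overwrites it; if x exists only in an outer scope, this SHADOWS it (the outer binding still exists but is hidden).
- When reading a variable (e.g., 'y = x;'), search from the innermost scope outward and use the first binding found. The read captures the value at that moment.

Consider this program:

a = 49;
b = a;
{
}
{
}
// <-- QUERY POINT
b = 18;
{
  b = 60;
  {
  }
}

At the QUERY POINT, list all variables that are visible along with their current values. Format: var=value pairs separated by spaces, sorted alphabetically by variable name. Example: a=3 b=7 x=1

Step 1: declare a=49 at depth 0
Step 2: declare b=(read a)=49 at depth 0
Step 3: enter scope (depth=1)
Step 4: exit scope (depth=0)
Step 5: enter scope (depth=1)
Step 6: exit scope (depth=0)
Visible at query point: a=49 b=49

Answer: a=49 b=49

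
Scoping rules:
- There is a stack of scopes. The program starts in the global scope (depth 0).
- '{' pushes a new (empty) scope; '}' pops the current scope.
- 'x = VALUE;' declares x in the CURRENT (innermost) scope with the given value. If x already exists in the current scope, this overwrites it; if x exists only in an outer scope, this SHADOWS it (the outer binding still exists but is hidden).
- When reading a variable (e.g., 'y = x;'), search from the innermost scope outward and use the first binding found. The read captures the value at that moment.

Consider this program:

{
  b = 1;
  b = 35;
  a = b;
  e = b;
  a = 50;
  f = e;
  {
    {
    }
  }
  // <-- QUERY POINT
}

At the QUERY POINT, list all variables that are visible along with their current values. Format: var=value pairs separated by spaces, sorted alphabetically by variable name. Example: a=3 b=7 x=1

Step 1: enter scope (depth=1)
Step 2: declare b=1 at depth 1
Step 3: declare b=35 at depth 1
Step 4: declare a=(read b)=35 at depth 1
Step 5: declare e=(read b)=35 at depth 1
Step 6: declare a=50 at depth 1
Step 7: declare f=(read e)=35 at depth 1
Step 8: enter scope (depth=2)
Step 9: enter scope (depth=3)
Step 10: exit scope (depth=2)
Step 11: exit scope (depth=1)
Visible at query point: a=50 b=35 e=35 f=35

Answer: a=50 b=35 e=35 f=35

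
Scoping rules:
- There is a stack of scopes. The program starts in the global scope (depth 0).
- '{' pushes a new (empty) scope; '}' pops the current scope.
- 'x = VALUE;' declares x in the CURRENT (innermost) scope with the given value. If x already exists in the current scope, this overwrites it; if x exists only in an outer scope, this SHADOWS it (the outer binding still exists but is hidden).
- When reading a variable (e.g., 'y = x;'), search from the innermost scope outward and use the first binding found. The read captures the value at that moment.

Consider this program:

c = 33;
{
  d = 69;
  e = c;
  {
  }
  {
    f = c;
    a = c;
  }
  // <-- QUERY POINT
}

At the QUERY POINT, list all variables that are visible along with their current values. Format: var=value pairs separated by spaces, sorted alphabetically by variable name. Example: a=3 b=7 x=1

Answer: c=33 d=69 e=33

Derivation:
Step 1: declare c=33 at depth 0
Step 2: enter scope (depth=1)
Step 3: declare d=69 at depth 1
Step 4: declare e=(read c)=33 at depth 1
Step 5: enter scope (depth=2)
Step 6: exit scope (depth=1)
Step 7: enter scope (depth=2)
Step 8: declare f=(read c)=33 at depth 2
Step 9: declare a=(read c)=33 at depth 2
Step 10: exit scope (depth=1)
Visible at query point: c=33 d=69 e=33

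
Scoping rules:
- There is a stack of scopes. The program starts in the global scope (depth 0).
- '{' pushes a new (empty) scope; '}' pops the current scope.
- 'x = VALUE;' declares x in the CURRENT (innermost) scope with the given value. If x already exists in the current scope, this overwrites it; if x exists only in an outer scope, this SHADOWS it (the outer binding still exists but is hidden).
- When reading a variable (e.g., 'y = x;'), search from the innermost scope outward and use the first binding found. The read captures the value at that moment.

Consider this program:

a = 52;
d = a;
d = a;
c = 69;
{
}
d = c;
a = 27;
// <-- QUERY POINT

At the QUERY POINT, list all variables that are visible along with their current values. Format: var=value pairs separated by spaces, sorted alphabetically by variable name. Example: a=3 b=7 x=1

Step 1: declare a=52 at depth 0
Step 2: declare d=(read a)=52 at depth 0
Step 3: declare d=(read a)=52 at depth 0
Step 4: declare c=69 at depth 0
Step 5: enter scope (depth=1)
Step 6: exit scope (depth=0)
Step 7: declare d=(read c)=69 at depth 0
Step 8: declare a=27 at depth 0
Visible at query point: a=27 c=69 d=69

Answer: a=27 c=69 d=69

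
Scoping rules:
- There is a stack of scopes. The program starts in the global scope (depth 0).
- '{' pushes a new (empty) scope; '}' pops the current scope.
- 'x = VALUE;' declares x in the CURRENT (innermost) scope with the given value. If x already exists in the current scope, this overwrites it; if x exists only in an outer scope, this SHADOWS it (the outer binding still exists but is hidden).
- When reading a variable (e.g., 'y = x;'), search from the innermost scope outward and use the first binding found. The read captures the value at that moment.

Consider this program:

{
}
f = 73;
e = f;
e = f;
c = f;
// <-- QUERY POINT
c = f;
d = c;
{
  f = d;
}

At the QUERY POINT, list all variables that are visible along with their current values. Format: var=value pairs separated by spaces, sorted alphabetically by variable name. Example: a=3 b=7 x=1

Answer: c=73 e=73 f=73

Derivation:
Step 1: enter scope (depth=1)
Step 2: exit scope (depth=0)
Step 3: declare f=73 at depth 0
Step 4: declare e=(read f)=73 at depth 0
Step 5: declare e=(read f)=73 at depth 0
Step 6: declare c=(read f)=73 at depth 0
Visible at query point: c=73 e=73 f=73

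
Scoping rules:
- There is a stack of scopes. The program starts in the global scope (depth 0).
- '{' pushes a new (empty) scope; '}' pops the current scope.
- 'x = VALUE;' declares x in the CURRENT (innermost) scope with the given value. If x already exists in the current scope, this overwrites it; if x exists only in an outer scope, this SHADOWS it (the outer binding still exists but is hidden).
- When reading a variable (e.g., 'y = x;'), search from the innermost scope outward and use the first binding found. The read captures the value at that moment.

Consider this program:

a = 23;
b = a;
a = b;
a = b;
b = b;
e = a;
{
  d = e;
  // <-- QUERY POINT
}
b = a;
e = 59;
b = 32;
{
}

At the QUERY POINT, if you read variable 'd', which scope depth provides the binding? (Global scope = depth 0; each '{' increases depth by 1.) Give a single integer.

Answer: 1

Derivation:
Step 1: declare a=23 at depth 0
Step 2: declare b=(read a)=23 at depth 0
Step 3: declare a=(read b)=23 at depth 0
Step 4: declare a=(read b)=23 at depth 0
Step 5: declare b=(read b)=23 at depth 0
Step 6: declare e=(read a)=23 at depth 0
Step 7: enter scope (depth=1)
Step 8: declare d=(read e)=23 at depth 1
Visible at query point: a=23 b=23 d=23 e=23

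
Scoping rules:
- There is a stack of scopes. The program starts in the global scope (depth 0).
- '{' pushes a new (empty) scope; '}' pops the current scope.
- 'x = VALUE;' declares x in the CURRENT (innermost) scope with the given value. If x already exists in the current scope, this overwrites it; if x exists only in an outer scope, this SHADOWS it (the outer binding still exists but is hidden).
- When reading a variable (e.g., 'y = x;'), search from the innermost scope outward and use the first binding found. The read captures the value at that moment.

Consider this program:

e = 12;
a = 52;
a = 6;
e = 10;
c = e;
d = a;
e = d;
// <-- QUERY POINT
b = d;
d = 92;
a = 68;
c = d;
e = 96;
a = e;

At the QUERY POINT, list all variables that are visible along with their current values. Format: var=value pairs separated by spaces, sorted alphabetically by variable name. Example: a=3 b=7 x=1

Answer: a=6 c=10 d=6 e=6

Derivation:
Step 1: declare e=12 at depth 0
Step 2: declare a=52 at depth 0
Step 3: declare a=6 at depth 0
Step 4: declare e=10 at depth 0
Step 5: declare c=(read e)=10 at depth 0
Step 6: declare d=(read a)=6 at depth 0
Step 7: declare e=(read d)=6 at depth 0
Visible at query point: a=6 c=10 d=6 e=6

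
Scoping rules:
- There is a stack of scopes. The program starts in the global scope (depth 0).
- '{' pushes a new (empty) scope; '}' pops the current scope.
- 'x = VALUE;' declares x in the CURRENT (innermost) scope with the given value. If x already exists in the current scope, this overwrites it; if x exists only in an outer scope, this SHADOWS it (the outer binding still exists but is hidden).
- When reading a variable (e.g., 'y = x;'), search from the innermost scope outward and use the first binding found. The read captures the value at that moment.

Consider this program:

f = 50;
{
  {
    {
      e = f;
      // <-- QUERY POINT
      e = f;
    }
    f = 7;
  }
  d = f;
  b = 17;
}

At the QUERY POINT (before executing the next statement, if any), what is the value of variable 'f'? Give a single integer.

Answer: 50

Derivation:
Step 1: declare f=50 at depth 0
Step 2: enter scope (depth=1)
Step 3: enter scope (depth=2)
Step 4: enter scope (depth=3)
Step 5: declare e=(read f)=50 at depth 3
Visible at query point: e=50 f=50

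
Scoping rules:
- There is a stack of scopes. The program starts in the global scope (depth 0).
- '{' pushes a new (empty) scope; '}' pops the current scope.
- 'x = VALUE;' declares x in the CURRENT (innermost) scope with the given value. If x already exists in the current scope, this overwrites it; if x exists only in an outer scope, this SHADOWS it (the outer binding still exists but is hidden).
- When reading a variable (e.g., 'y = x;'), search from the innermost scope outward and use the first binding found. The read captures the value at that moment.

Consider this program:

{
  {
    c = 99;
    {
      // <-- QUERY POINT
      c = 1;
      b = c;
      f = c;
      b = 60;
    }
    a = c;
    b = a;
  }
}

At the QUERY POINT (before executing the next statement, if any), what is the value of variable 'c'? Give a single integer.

Answer: 99

Derivation:
Step 1: enter scope (depth=1)
Step 2: enter scope (depth=2)
Step 3: declare c=99 at depth 2
Step 4: enter scope (depth=3)
Visible at query point: c=99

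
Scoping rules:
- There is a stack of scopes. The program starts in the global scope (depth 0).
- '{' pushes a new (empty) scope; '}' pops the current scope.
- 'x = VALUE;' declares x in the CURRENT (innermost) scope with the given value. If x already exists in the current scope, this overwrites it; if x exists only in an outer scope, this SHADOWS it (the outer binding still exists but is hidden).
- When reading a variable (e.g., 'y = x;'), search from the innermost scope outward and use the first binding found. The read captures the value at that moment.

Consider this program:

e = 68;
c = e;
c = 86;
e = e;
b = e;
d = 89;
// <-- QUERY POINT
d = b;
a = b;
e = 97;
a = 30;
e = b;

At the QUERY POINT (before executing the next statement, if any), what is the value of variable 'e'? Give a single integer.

Answer: 68

Derivation:
Step 1: declare e=68 at depth 0
Step 2: declare c=(read e)=68 at depth 0
Step 3: declare c=86 at depth 0
Step 4: declare e=(read e)=68 at depth 0
Step 5: declare b=(read e)=68 at depth 0
Step 6: declare d=89 at depth 0
Visible at query point: b=68 c=86 d=89 e=68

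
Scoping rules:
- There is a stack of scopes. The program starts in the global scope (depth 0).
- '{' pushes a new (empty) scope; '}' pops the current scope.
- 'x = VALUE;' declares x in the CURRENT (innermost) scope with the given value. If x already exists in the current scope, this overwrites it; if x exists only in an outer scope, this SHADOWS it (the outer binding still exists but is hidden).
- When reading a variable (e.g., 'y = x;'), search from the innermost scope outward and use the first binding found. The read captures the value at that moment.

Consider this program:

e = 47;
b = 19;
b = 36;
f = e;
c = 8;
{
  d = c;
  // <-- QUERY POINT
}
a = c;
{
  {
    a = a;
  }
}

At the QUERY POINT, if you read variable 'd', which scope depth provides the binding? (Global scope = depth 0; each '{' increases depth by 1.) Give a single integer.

Step 1: declare e=47 at depth 0
Step 2: declare b=19 at depth 0
Step 3: declare b=36 at depth 0
Step 4: declare f=(read e)=47 at depth 0
Step 5: declare c=8 at depth 0
Step 6: enter scope (depth=1)
Step 7: declare d=(read c)=8 at depth 1
Visible at query point: b=36 c=8 d=8 e=47 f=47

Answer: 1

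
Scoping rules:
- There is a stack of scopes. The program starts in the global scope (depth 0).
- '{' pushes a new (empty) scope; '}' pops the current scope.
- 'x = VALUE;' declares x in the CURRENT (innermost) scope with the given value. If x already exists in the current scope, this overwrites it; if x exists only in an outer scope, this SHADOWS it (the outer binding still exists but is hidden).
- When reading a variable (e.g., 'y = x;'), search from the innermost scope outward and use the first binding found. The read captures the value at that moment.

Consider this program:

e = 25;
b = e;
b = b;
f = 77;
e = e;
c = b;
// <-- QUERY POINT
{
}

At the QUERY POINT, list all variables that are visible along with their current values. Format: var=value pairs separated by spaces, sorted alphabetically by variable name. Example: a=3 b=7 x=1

Answer: b=25 c=25 e=25 f=77

Derivation:
Step 1: declare e=25 at depth 0
Step 2: declare b=(read e)=25 at depth 0
Step 3: declare b=(read b)=25 at depth 0
Step 4: declare f=77 at depth 0
Step 5: declare e=(read e)=25 at depth 0
Step 6: declare c=(read b)=25 at depth 0
Visible at query point: b=25 c=25 e=25 f=77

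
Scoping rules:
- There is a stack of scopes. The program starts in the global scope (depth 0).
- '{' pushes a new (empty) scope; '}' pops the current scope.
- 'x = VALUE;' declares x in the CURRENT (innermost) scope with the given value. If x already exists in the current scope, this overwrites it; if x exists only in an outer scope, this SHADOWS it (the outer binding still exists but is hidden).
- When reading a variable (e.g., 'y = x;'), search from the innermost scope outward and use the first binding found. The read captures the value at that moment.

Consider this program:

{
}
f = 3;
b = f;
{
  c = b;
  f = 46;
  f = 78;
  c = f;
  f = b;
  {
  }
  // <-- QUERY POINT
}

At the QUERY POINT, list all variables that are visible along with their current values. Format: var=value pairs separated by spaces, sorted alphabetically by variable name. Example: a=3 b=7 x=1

Step 1: enter scope (depth=1)
Step 2: exit scope (depth=0)
Step 3: declare f=3 at depth 0
Step 4: declare b=(read f)=3 at depth 0
Step 5: enter scope (depth=1)
Step 6: declare c=(read b)=3 at depth 1
Step 7: declare f=46 at depth 1
Step 8: declare f=78 at depth 1
Step 9: declare c=(read f)=78 at depth 1
Step 10: declare f=(read b)=3 at depth 1
Step 11: enter scope (depth=2)
Step 12: exit scope (depth=1)
Visible at query point: b=3 c=78 f=3

Answer: b=3 c=78 f=3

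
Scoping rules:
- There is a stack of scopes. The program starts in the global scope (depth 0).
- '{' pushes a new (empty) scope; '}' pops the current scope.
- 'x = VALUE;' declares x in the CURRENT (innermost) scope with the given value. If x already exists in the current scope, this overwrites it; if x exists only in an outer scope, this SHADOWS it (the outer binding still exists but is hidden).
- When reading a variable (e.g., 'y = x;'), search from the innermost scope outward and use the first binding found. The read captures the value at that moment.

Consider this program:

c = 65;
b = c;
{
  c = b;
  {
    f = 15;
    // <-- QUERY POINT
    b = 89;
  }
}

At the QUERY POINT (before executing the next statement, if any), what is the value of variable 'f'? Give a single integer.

Answer: 15

Derivation:
Step 1: declare c=65 at depth 0
Step 2: declare b=(read c)=65 at depth 0
Step 3: enter scope (depth=1)
Step 4: declare c=(read b)=65 at depth 1
Step 5: enter scope (depth=2)
Step 6: declare f=15 at depth 2
Visible at query point: b=65 c=65 f=15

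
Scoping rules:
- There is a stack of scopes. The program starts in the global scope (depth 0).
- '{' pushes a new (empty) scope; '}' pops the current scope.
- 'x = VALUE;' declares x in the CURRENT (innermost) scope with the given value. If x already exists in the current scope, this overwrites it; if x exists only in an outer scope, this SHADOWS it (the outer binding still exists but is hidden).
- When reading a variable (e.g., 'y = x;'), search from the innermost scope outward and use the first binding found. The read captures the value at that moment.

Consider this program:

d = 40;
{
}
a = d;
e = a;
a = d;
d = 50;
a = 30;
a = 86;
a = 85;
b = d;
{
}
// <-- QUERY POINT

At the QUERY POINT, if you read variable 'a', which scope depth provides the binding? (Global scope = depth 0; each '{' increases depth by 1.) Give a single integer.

Step 1: declare d=40 at depth 0
Step 2: enter scope (depth=1)
Step 3: exit scope (depth=0)
Step 4: declare a=(read d)=40 at depth 0
Step 5: declare e=(read a)=40 at depth 0
Step 6: declare a=(read d)=40 at depth 0
Step 7: declare d=50 at depth 0
Step 8: declare a=30 at depth 0
Step 9: declare a=86 at depth 0
Step 10: declare a=85 at depth 0
Step 11: declare b=(read d)=50 at depth 0
Step 12: enter scope (depth=1)
Step 13: exit scope (depth=0)
Visible at query point: a=85 b=50 d=50 e=40

Answer: 0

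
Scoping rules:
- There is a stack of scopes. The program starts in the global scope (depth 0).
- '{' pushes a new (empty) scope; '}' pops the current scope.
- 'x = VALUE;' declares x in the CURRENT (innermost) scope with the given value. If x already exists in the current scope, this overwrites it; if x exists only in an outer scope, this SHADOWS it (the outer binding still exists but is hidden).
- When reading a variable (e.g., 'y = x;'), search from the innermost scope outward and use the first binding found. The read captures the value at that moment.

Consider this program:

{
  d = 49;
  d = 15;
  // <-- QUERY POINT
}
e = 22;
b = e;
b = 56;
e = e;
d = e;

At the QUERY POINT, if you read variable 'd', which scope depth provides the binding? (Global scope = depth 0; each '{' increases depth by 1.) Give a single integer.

Answer: 1

Derivation:
Step 1: enter scope (depth=1)
Step 2: declare d=49 at depth 1
Step 3: declare d=15 at depth 1
Visible at query point: d=15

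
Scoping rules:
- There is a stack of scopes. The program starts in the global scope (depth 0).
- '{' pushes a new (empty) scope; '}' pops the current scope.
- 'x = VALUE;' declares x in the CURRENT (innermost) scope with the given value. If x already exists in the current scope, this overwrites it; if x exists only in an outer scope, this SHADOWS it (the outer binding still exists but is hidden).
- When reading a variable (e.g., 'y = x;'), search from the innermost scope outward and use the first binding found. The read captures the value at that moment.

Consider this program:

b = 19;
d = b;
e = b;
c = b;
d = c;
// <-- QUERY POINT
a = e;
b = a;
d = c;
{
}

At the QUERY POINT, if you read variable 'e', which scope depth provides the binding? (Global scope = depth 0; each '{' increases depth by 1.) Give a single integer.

Step 1: declare b=19 at depth 0
Step 2: declare d=(read b)=19 at depth 0
Step 3: declare e=(read b)=19 at depth 0
Step 4: declare c=(read b)=19 at depth 0
Step 5: declare d=(read c)=19 at depth 0
Visible at query point: b=19 c=19 d=19 e=19

Answer: 0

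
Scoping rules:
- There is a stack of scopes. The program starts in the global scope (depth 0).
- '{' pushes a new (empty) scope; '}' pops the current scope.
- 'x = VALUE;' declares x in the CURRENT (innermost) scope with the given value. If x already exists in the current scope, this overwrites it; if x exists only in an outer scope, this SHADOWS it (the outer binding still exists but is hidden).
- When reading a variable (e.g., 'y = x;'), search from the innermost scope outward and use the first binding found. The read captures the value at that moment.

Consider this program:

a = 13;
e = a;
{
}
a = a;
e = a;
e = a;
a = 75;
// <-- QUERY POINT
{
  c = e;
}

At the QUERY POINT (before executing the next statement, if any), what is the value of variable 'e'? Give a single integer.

Step 1: declare a=13 at depth 0
Step 2: declare e=(read a)=13 at depth 0
Step 3: enter scope (depth=1)
Step 4: exit scope (depth=0)
Step 5: declare a=(read a)=13 at depth 0
Step 6: declare e=(read a)=13 at depth 0
Step 7: declare e=(read a)=13 at depth 0
Step 8: declare a=75 at depth 0
Visible at query point: a=75 e=13

Answer: 13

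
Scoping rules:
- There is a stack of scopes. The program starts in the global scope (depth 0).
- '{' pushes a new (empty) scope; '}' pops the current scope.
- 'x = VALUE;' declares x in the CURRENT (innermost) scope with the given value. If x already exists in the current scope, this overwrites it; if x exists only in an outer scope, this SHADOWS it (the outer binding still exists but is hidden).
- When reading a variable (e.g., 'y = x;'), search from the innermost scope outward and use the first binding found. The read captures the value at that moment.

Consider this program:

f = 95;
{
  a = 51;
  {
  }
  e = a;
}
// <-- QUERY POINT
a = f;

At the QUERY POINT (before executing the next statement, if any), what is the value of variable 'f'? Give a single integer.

Answer: 95

Derivation:
Step 1: declare f=95 at depth 0
Step 2: enter scope (depth=1)
Step 3: declare a=51 at depth 1
Step 4: enter scope (depth=2)
Step 5: exit scope (depth=1)
Step 6: declare e=(read a)=51 at depth 1
Step 7: exit scope (depth=0)
Visible at query point: f=95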